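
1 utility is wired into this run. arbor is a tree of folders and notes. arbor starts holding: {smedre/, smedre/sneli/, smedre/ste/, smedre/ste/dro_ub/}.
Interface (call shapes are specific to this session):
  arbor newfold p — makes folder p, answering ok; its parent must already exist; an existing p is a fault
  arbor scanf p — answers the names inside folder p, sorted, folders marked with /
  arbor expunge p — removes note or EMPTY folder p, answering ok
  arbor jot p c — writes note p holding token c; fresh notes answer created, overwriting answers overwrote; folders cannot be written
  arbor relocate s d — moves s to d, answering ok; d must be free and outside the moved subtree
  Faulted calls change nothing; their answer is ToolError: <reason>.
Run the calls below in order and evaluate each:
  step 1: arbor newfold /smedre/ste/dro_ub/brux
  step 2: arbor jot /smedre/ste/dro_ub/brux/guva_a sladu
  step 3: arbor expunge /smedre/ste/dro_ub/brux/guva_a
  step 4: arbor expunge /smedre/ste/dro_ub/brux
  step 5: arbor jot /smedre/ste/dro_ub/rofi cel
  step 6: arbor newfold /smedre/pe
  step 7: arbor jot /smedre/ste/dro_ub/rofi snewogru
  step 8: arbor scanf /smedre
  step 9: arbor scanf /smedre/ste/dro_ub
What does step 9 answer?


Answer: [rofi]

Derivation:
> arbor newfold p→/smedre/ste/dro_ub/brux
= ok
> arbor jot p→/smedre/ste/dro_ub/brux/guva_a c→sladu
= created
> arbor expunge p→/smedre/ste/dro_ub/brux/guva_a
= ok
> arbor expunge p→/smedre/ste/dro_ub/brux
= ok
> arbor jot p→/smedre/ste/dro_ub/rofi c→cel
= created
> arbor newfold p→/smedre/pe
= ok
> arbor jot p→/smedre/ste/dro_ub/rofi c→snewogru
= overwrote
> arbor scanf p→/smedre
= [pe/, sneli/, ste/]
> arbor scanf p→/smedre/ste/dro_ub
= [rofi]


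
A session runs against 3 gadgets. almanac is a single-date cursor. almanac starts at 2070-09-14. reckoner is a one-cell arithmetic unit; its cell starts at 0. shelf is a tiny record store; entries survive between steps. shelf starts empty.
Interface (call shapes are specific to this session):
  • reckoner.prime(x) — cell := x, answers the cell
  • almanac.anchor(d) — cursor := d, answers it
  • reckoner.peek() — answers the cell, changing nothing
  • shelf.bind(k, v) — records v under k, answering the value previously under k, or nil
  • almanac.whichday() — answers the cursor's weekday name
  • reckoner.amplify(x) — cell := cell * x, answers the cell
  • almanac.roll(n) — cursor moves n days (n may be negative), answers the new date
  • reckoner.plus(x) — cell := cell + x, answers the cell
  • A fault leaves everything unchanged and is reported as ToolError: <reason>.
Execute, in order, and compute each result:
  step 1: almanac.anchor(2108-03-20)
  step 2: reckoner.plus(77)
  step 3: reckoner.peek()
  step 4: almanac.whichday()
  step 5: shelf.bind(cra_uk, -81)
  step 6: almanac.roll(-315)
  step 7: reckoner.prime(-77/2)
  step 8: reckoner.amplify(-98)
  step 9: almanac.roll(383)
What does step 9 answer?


Do: almanac.anchor[d='2108-03-20']
See: 2108-03-20
Do: reckoner.plus[x='77']
See: 77
Do: reckoner.peek[]
See: 77
Do: almanac.whichday[]
See: Tuesday
Do: shelf.bind[k='cra_uk'; v='-81']
See: nil
Do: almanac.roll[n='-315']
See: 2107-05-10
Do: reckoner.prime[x='-77/2']
See: -77/2
Do: reckoner.amplify[x='-98']
See: 3773
Do: almanac.roll[n='383']
See: 2108-05-27

Answer: 2108-05-27


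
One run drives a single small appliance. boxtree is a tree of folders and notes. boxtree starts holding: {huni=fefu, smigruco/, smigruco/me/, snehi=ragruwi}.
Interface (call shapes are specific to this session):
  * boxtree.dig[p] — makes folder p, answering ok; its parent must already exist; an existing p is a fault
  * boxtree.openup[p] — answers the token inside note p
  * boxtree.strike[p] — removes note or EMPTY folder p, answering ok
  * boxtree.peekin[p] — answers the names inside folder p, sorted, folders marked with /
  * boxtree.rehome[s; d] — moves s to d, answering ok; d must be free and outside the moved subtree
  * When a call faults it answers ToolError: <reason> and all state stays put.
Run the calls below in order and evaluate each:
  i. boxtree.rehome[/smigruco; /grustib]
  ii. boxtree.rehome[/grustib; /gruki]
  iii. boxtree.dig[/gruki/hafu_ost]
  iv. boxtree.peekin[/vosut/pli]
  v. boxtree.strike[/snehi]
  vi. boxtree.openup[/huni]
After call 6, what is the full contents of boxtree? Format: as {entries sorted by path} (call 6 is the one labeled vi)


Then rehome passing s→/smigruco, d→/grustib, giving ok.
Then rehome passing s→/grustib, d→/gruki: ok.
Next I call dig passing p→/gruki/hafu_ost, yielding ok.
I use peekin passing p→/vosut/pli, giving ToolError: not found.
I try strike passing p→/snehi: ok.
Invoking openup passing p→/huni, yielding fefu.

Answer: {gruki/, gruki/hafu_ost/, gruki/me/, huni=fefu}


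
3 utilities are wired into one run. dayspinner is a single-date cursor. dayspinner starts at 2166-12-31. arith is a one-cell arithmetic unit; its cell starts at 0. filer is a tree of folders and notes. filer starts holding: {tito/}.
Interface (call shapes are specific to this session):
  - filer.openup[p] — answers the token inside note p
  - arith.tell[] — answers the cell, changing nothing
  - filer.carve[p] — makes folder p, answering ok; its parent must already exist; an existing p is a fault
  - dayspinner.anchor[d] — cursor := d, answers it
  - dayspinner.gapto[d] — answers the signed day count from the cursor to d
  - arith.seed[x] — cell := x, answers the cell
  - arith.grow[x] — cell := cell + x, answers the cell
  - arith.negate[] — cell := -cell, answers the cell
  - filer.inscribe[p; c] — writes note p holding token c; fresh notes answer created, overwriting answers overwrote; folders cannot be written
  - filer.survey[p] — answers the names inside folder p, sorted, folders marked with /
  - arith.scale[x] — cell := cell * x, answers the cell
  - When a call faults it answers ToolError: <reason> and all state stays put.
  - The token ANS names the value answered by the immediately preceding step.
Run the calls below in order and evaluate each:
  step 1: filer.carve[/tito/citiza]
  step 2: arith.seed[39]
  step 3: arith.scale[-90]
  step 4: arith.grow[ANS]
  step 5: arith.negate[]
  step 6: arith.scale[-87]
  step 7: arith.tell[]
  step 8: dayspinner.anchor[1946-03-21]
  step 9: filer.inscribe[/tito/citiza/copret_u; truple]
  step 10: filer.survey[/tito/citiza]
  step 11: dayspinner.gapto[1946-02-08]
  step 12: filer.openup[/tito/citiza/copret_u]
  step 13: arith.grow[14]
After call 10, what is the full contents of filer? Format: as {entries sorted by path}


Answer: {tito/, tito/citiza/, tito/citiza/copret_u=truple}

Derivation:
I try filer.carve(p→/tito/citiza), — result: ok.
I use arith.seed(x→39), giving 39.
Next I call arith.scale(x→-90), which returns -3510.
Using arith.grow(x→ANS), and observe -7020.
I run arith.negate(), and observe 7020.
I use arith.scale(x→-87), and get -610740.
I try arith.tell, → -610740.
Calling dayspinner.anchor(d→1946-03-21), giving 1946-03-21.
I run filer.inscribe(p→/tito/citiza/copret_u, c→truple): created.
I try filer.survey(p→/tito/citiza), — result: [copret_u].
I run dayspinner.gapto(d→1946-02-08), which returns -41.
I run filer.openup(p→/tito/citiza/copret_u): truple.
I invoke arith.grow(x→14), → -610726.


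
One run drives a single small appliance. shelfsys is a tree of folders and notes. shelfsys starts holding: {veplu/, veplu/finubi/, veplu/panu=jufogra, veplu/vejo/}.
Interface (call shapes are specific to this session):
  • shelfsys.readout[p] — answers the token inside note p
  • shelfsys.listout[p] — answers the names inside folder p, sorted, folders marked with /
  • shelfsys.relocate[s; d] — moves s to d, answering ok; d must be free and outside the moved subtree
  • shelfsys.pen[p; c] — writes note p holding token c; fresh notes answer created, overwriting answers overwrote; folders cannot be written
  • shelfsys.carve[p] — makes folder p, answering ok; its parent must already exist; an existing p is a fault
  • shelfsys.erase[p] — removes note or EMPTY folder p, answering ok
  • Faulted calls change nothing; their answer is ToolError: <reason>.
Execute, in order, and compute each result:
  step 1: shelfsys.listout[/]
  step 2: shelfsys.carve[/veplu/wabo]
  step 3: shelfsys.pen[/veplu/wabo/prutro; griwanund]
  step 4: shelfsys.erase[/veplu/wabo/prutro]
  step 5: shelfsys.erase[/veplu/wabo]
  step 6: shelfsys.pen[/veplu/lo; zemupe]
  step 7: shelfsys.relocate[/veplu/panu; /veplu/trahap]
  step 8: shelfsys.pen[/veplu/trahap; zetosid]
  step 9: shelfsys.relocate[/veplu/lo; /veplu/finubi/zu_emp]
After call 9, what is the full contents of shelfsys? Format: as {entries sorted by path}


>> shelfsys.listout(p: /)
<< [veplu/]
>> shelfsys.carve(p: /veplu/wabo)
<< ok
>> shelfsys.pen(p: /veplu/wabo/prutro, c: griwanund)
<< created
>> shelfsys.erase(p: /veplu/wabo/prutro)
<< ok
>> shelfsys.erase(p: /veplu/wabo)
<< ok
>> shelfsys.pen(p: /veplu/lo, c: zemupe)
<< created
>> shelfsys.relocate(s: /veplu/panu, d: /veplu/trahap)
<< ok
>> shelfsys.pen(p: /veplu/trahap, c: zetosid)
<< overwrote
>> shelfsys.relocate(s: /veplu/lo, d: /veplu/finubi/zu_emp)
<< ok

Answer: {veplu/, veplu/finubi/, veplu/finubi/zu_emp=zemupe, veplu/trahap=zetosid, veplu/vejo/}


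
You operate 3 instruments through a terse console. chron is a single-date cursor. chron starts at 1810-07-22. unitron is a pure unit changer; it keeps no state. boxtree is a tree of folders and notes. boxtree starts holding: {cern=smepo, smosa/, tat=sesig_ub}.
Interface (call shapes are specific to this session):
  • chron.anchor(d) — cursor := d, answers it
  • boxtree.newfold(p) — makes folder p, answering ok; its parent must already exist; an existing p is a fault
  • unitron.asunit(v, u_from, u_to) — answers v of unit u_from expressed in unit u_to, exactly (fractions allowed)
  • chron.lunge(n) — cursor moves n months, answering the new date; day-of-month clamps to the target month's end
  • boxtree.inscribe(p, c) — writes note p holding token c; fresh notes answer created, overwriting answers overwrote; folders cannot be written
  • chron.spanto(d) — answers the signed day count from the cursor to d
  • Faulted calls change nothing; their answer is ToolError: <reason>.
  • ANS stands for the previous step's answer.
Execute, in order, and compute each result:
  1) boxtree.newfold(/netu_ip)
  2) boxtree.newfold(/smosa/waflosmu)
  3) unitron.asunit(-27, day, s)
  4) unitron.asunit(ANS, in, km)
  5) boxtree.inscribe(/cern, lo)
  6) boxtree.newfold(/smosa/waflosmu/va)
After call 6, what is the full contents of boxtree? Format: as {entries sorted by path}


>> newfold(p=/netu_ip)
<< ok
>> newfold(p=/smosa/waflosmu)
<< ok
>> asunit(v=-27, u_from=day, u_to=s)
<< -2332800
>> asunit(v=ANS, u_from=in, u_to=km)
<< -185166/3125
>> inscribe(p=/cern, c=lo)
<< overwrote
>> newfold(p=/smosa/waflosmu/va)
<< ok

Answer: {cern=lo, netu_ip/, smosa/, smosa/waflosmu/, smosa/waflosmu/va/, tat=sesig_ub}


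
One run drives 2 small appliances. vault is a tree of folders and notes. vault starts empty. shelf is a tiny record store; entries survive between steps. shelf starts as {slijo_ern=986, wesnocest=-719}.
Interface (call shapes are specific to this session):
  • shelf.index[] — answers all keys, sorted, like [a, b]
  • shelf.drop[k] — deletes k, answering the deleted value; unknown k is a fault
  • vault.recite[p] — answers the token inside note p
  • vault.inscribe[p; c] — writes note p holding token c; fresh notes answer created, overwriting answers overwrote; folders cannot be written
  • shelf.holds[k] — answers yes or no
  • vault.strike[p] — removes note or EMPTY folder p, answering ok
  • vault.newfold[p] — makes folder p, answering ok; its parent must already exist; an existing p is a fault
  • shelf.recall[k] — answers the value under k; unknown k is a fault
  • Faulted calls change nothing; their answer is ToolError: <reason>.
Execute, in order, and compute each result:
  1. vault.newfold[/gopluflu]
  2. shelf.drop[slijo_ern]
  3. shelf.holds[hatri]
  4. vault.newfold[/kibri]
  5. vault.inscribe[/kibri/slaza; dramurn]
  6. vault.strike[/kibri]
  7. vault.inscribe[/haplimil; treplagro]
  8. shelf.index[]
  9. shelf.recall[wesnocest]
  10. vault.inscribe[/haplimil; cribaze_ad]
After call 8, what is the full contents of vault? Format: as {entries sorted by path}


>> vault.newfold(p→/gopluflu)
<< ok
>> shelf.drop(k→slijo_ern)
<< 986
>> shelf.holds(k→hatri)
<< no
>> vault.newfold(p→/kibri)
<< ok
>> vault.inscribe(p→/kibri/slaza, c→dramurn)
<< created
>> vault.strike(p→/kibri)
<< ToolError: not empty
>> vault.inscribe(p→/haplimil, c→treplagro)
<< created
>> shelf.index()
<< [wesnocest]
>> shelf.recall(k→wesnocest)
<< -719
>> vault.inscribe(p→/haplimil, c→cribaze_ad)
<< overwrote

Answer: {gopluflu/, haplimil=treplagro, kibri/, kibri/slaza=dramurn}


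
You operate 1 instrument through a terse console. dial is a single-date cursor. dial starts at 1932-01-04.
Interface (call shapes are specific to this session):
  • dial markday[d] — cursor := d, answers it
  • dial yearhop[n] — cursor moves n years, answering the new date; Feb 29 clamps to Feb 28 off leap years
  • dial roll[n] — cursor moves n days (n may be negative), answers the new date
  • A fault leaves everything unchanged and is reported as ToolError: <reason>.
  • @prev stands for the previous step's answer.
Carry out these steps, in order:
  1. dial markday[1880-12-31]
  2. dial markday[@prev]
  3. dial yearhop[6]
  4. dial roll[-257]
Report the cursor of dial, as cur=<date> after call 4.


Answer: cur=1886-04-18

Derivation:
$ dial markday d='1880-12-31'
:: 1880-12-31
$ dial markday d='@prev'
:: 1880-12-31
$ dial yearhop n='6'
:: 1886-12-31
$ dial roll n='-257'
:: 1886-04-18


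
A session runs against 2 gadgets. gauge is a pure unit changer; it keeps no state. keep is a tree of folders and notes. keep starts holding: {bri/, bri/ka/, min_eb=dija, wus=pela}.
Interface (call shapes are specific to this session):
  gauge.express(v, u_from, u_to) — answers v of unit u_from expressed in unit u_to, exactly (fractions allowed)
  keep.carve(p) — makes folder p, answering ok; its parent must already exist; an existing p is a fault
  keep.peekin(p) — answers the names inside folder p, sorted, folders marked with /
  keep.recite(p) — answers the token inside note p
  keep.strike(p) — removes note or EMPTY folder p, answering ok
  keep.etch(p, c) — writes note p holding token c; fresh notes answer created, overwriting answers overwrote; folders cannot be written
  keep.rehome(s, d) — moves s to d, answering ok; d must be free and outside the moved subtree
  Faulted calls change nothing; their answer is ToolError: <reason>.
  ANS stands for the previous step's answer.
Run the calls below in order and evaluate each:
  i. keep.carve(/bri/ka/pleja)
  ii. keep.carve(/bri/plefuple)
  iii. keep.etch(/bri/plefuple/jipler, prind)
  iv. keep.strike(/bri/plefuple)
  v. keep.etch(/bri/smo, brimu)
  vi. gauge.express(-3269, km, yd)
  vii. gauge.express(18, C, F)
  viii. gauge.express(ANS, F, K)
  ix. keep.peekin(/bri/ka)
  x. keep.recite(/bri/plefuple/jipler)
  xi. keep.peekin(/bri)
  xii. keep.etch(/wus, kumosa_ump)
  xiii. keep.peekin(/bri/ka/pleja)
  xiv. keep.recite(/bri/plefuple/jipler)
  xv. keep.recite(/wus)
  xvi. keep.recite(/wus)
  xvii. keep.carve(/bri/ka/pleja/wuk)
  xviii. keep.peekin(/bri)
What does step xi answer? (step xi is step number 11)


;; 1. carve(p: /bri/ka/pleja) == ok
;; 2. carve(p: /bri/plefuple) == ok
;; 3. etch(p: /bri/plefuple/jipler, c: prind) == created
;; 4. strike(p: /bri/plefuple) == ToolError: not empty
;; 5. etch(p: /bri/smo, c: brimu) == created
;; 6. express(v: -3269, u_from: km, u_to: yd) == -4086250000/1143
;; 7. express(v: 18, u_from: C, u_to: F) == 322/5
;; 8. express(v: ANS, u_from: F, u_to: K) == 5823/20
;; 9. peekin(p: /bri/ka) == [pleja/]
;; 10. recite(p: /bri/plefuple/jipler) == prind
;; 11. peekin(p: /bri) == [ka/, plefuple/, smo]
;; 12. etch(p: /wus, c: kumosa_ump) == overwrote
;; 13. peekin(p: /bri/ka/pleja) == []
;; 14. recite(p: /bri/plefuple/jipler) == prind
;; 15. recite(p: /wus) == kumosa_ump
;; 16. recite(p: /wus) == kumosa_ump
;; 17. carve(p: /bri/ka/pleja/wuk) == ok
;; 18. peekin(p: /bri) == [ka/, plefuple/, smo]

Answer: [ka/, plefuple/, smo]


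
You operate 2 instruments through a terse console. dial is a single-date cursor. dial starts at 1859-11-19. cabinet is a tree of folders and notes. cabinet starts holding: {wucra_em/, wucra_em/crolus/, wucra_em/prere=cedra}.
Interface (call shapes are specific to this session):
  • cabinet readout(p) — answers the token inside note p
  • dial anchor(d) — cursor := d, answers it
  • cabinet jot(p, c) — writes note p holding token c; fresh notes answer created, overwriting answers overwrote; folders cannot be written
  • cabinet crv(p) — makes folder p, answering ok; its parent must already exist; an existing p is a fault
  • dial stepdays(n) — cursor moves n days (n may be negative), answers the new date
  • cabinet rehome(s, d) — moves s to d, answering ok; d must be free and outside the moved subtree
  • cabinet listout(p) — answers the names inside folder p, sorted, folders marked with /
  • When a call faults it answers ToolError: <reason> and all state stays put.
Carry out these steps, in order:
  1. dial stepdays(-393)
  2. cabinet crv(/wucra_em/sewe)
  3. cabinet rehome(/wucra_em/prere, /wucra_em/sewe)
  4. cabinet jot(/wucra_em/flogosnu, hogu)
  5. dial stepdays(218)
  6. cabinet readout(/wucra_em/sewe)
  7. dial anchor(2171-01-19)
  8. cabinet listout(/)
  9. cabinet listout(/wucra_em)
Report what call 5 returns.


Answer: 1859-05-28

Derivation:
Step: dial stepdays[n='-393']
Result: 1858-10-22
Step: cabinet crv[p='/wucra_em/sewe']
Result: ok
Step: cabinet rehome[s='/wucra_em/prere'; d='/wucra_em/sewe']
Result: ToolError: exists
Step: cabinet jot[p='/wucra_em/flogosnu'; c='hogu']
Result: created
Step: dial stepdays[n='218']
Result: 1859-05-28
Step: cabinet readout[p='/wucra_em/sewe']
Result: ToolError: is a directory
Step: dial anchor[d='2171-01-19']
Result: 2171-01-19
Step: cabinet listout[p='/']
Result: [wucra_em/]
Step: cabinet listout[p='/wucra_em']
Result: [crolus/, flogosnu, prere, sewe/]


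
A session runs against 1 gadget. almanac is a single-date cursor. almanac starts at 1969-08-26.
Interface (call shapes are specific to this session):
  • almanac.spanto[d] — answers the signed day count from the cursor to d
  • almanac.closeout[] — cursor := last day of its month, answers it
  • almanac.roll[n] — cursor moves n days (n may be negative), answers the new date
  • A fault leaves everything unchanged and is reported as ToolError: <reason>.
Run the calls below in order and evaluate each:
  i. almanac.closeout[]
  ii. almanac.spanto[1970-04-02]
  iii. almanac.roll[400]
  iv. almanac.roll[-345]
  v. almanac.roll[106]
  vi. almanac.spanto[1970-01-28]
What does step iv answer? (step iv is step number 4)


Answer: 1969-10-25

Derivation:
CALL almanac.closeout[]
RET  1969-08-31
CALL almanac.spanto[d: 1970-04-02]
RET  214
CALL almanac.roll[n: 400]
RET  1970-10-05
CALL almanac.roll[n: -345]
RET  1969-10-25
CALL almanac.roll[n: 106]
RET  1970-02-08
CALL almanac.spanto[d: 1970-01-28]
RET  -11


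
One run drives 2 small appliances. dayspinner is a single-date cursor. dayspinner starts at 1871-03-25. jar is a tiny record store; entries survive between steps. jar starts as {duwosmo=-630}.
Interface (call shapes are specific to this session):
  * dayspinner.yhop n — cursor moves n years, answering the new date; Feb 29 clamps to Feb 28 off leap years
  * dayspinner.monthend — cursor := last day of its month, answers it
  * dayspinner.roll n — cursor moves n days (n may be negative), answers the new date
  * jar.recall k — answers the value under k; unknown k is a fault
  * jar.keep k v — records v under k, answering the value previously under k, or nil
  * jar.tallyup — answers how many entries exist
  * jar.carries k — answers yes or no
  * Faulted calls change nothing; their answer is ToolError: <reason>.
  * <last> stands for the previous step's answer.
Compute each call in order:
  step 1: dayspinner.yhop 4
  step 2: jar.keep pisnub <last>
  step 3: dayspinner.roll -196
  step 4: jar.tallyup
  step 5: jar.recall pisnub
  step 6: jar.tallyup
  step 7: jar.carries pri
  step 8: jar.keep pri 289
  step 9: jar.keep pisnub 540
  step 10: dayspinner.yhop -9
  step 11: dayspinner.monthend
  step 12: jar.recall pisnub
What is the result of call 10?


Answer: 1865-09-10

Derivation:
;; yhop(n='4') : 1875-03-25
;; keep(k='pisnub', v='<last>') : nil
;; roll(n='-196') : 1874-09-10
;; tallyup() : 2
;; recall(k='pisnub') : 1875-03-25
;; tallyup() : 2
;; carries(k='pri') : no
;; keep(k='pri', v='289') : nil
;; keep(k='pisnub', v='540') : 1875-03-25
;; yhop(n='-9') : 1865-09-10
;; monthend() : 1865-09-30
;; recall(k='pisnub') : 540


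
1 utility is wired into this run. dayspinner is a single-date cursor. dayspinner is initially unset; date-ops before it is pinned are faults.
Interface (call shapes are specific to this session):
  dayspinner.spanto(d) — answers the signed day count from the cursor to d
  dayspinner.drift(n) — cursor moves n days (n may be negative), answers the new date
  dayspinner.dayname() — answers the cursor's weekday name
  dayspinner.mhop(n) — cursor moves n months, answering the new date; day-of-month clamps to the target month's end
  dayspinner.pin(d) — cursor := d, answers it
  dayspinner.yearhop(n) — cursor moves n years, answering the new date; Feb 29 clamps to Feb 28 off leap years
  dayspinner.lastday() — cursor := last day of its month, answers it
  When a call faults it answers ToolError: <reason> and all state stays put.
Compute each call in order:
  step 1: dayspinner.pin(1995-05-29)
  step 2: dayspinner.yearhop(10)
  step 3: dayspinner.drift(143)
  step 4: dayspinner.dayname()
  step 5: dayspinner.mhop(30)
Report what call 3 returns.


[in] pin d=1995-05-29
:: 1995-05-29
[in] yearhop n=10
:: 2005-05-29
[in] drift n=143
:: 2005-10-19
[in] dayname
:: Wednesday
[in] mhop n=30
:: 2008-04-19

Answer: 2005-10-19


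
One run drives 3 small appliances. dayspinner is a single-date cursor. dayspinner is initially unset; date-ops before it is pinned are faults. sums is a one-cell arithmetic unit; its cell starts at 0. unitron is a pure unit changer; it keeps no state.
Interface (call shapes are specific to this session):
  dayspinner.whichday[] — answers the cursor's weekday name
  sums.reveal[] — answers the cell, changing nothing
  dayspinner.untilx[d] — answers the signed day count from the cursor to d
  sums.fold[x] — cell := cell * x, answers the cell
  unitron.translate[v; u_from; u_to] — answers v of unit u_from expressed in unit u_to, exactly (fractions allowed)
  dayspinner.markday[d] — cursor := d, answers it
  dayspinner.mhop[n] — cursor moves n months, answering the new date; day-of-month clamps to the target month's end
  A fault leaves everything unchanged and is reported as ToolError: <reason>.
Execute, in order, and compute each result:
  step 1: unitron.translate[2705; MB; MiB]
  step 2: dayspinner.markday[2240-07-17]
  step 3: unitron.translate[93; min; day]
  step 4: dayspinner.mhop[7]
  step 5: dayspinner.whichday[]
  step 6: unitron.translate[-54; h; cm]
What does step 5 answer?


$ unitron.translate 2705 MB MiB
= 42265625/16384
$ dayspinner.markday 2240-07-17
= 2240-07-17
$ unitron.translate 93 min day
= 31/480
$ dayspinner.mhop 7
= 2241-02-17
$ dayspinner.whichday
= Wednesday
$ unitron.translate -54 h cm
= ToolError: incompatible units

Answer: Wednesday


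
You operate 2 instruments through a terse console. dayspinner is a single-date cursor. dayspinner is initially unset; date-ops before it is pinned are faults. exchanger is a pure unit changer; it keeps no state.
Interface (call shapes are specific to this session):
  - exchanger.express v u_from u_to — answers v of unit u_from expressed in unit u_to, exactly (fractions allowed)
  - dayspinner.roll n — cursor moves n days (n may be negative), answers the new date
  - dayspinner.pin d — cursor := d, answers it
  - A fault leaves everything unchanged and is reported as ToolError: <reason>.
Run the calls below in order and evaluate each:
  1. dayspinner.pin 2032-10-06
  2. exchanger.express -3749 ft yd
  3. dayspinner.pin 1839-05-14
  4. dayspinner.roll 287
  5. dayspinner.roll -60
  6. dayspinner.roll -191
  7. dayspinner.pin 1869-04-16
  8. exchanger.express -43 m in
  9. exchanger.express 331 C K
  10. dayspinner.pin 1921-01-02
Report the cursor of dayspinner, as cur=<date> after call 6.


→ dayspinner.pin(d: 2032-10-06)
← 2032-10-06
→ exchanger.express(v: -3749, u_from: ft, u_to: yd)
← -3749/3
→ dayspinner.pin(d: 1839-05-14)
← 1839-05-14
→ dayspinner.roll(n: 287)
← 1840-02-25
→ dayspinner.roll(n: -60)
← 1839-12-27
→ dayspinner.roll(n: -191)
← 1839-06-19
→ dayspinner.pin(d: 1869-04-16)
← 1869-04-16
→ exchanger.express(v: -43, u_from: m, u_to: in)
← -215000/127
→ exchanger.express(v: 331, u_from: C, u_to: K)
← 12083/20
→ dayspinner.pin(d: 1921-01-02)
← 1921-01-02

Answer: cur=1839-06-19


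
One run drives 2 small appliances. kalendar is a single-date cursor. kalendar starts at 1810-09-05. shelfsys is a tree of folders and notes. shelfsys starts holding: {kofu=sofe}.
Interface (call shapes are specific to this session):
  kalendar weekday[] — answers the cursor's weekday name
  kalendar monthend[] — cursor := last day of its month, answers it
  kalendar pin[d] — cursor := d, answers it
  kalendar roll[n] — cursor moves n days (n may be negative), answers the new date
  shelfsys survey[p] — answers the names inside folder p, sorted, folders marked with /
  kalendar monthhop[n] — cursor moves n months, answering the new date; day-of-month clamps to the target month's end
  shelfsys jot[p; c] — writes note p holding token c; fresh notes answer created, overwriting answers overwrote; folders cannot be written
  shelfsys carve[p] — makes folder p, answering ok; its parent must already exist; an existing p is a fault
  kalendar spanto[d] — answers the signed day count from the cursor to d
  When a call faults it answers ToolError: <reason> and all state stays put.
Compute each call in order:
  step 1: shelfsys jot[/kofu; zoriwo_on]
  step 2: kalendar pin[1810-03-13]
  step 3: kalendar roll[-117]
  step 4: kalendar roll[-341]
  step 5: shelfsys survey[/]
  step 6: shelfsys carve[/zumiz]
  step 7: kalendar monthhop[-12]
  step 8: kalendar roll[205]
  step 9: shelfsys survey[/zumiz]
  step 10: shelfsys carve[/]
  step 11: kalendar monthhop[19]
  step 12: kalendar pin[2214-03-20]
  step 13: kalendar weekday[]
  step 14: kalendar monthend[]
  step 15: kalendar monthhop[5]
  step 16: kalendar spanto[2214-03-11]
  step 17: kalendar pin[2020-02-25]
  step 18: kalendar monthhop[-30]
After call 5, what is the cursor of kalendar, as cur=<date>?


// 1. shelfsys jot(/kofu, zoriwo_on) => overwrote
// 2. kalendar pin(1810-03-13) => 1810-03-13
// 3. kalendar roll(-117) => 1809-11-16
// 4. kalendar roll(-341) => 1808-12-10
// 5. shelfsys survey(/) => [kofu]
// 6. shelfsys carve(/zumiz) => ok
// 7. kalendar monthhop(-12) => 1807-12-10
// 8. kalendar roll(205) => 1808-07-02
// 9. shelfsys survey(/zumiz) => []
// 10. shelfsys carve(/) => ToolError: exists
// 11. kalendar monthhop(19) => 1810-02-02
// 12. kalendar pin(2214-03-20) => 2214-03-20
// 13. kalendar weekday() => Sunday
// 14. kalendar monthend() => 2214-03-31
// 15. kalendar monthhop(5) => 2214-08-31
// 16. kalendar spanto(2214-03-11) => -173
// 17. kalendar pin(2020-02-25) => 2020-02-25
// 18. kalendar monthhop(-30) => 2017-08-25

Answer: cur=1808-12-10


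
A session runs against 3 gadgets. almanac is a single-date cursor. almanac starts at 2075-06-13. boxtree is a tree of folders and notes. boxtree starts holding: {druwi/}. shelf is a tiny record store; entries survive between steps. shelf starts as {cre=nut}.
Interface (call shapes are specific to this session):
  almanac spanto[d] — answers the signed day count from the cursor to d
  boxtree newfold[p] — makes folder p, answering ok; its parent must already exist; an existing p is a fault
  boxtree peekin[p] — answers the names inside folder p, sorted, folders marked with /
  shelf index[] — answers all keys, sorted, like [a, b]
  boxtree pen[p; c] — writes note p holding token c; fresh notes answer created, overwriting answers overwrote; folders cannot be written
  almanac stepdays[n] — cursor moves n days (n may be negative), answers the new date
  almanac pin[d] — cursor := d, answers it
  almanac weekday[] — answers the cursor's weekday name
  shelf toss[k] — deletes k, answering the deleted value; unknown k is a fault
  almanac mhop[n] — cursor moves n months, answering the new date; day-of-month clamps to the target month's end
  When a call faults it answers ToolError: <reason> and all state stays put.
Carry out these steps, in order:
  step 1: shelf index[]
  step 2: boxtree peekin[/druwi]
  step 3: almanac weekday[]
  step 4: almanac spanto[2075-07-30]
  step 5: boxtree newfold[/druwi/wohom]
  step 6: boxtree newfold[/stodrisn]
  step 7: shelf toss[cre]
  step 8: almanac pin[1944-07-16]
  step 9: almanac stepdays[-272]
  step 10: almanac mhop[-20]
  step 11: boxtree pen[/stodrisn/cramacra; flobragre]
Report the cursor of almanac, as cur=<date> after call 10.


·→ shelf index()
·← [cre]
·→ boxtree peekin(/druwi)
·← []
·→ almanac weekday()
·← Thursday
·→ almanac spanto(2075-07-30)
·← 47
·→ boxtree newfold(/druwi/wohom)
·← ok
·→ boxtree newfold(/stodrisn)
·← ok
·→ shelf toss(cre)
·← nut
·→ almanac pin(1944-07-16)
·← 1944-07-16
·→ almanac stepdays(-272)
·← 1943-10-18
·→ almanac mhop(-20)
·← 1942-02-18
·→ boxtree pen(/stodrisn/cramacra, flobragre)
·← created

Answer: cur=1942-02-18


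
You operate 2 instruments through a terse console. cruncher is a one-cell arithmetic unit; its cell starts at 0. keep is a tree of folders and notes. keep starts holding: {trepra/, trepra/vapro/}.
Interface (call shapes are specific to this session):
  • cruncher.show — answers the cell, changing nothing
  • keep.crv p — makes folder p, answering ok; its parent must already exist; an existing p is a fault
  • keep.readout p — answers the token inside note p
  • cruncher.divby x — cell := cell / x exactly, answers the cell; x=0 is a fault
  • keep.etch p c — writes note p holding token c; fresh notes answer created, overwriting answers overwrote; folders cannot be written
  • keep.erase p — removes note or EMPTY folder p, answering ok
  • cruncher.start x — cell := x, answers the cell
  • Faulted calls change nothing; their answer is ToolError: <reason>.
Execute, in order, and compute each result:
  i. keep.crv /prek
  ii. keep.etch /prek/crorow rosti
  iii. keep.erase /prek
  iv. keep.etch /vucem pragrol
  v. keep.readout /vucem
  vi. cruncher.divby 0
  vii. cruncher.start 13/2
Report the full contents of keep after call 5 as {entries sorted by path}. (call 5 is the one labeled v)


==> crv(/prek)
<== ok
==> etch(/prek/crorow, rosti)
<== created
==> erase(/prek)
<== ToolError: not empty
==> etch(/vucem, pragrol)
<== created
==> readout(/vucem)
<== pragrol
==> divby(0)
<== ToolError: division by zero
==> start(13/2)
<== 13/2

Answer: {prek/, prek/crorow=rosti, trepra/, trepra/vapro/, vucem=pragrol}


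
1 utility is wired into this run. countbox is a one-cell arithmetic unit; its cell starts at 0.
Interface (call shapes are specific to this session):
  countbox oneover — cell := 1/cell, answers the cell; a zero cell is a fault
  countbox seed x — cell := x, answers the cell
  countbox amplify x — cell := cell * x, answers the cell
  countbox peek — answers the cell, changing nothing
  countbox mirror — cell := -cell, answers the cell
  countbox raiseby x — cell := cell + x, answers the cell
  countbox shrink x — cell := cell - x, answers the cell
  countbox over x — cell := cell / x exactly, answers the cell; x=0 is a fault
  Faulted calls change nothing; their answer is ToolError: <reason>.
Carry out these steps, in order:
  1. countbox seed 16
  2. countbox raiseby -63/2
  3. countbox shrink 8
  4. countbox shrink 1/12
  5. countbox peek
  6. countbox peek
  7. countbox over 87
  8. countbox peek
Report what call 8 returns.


Answer: -283/1044

Derivation:
Act: countbox seed[x='16']
Obs: 16
Act: countbox raiseby[x='-63/2']
Obs: -31/2
Act: countbox shrink[x='8']
Obs: -47/2
Act: countbox shrink[x='1/12']
Obs: -283/12
Act: countbox peek[]
Obs: -283/12
Act: countbox peek[]
Obs: -283/12
Act: countbox over[x='87']
Obs: -283/1044
Act: countbox peek[]
Obs: -283/1044


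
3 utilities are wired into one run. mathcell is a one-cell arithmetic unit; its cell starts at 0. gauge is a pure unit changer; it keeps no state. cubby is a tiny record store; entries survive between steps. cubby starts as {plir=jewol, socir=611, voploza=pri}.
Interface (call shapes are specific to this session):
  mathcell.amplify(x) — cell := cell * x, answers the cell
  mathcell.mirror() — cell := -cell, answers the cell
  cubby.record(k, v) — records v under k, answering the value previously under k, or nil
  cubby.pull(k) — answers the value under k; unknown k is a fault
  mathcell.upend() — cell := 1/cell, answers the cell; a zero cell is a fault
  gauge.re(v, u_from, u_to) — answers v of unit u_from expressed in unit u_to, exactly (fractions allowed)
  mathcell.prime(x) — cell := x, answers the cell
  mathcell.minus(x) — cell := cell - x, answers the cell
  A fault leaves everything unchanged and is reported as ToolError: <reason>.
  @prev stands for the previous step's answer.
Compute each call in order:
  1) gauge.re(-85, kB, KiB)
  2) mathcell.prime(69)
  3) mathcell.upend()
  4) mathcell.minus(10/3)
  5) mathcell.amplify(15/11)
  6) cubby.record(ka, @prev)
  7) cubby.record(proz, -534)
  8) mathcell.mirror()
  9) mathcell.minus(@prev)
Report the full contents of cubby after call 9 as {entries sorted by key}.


Answer: {ka=-1145/253, plir=jewol, proz=-534, socir=611, voploza=pri}

Derivation:
Now I run gauge.re(v→-85, u_from→kB, u_to→KiB): -10625/128.
I use mathcell.prime(x→69), giving 69.
I run mathcell.upend(), which returns 1/69.
I invoke mathcell.minus(x→10/3), and observe -229/69.
I invoke mathcell.amplify(x→15/11), yielding -1145/253.
Now I run cubby.record(k→ka, v→@prev), — result: nil.
I use cubby.record(k→proz, v→-534), → nil.
Calling mathcell.mirror(), yielding 1145/253.
Invoking mathcell.minus(x→@prev): 0.


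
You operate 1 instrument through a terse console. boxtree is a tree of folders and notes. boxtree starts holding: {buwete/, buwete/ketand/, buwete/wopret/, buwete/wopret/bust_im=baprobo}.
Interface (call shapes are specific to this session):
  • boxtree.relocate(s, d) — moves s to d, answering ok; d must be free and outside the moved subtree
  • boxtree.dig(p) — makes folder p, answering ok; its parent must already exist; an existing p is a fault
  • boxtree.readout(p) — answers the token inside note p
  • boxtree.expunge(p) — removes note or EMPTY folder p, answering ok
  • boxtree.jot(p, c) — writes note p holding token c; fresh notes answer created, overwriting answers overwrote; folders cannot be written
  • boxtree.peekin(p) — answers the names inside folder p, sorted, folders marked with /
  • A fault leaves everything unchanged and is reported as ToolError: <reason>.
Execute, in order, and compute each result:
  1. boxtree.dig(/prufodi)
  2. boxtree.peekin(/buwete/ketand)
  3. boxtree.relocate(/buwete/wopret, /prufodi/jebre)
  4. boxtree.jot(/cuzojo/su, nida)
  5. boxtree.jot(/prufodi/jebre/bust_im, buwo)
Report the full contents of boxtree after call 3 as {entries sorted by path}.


Answer: {buwete/, buwete/ketand/, prufodi/, prufodi/jebre/, prufodi/jebre/bust_im=baprobo}

Derivation:
$ boxtree.dig p='/prufodi'
= ok
$ boxtree.peekin p='/buwete/ketand'
= []
$ boxtree.relocate s='/buwete/wopret' d='/prufodi/jebre'
= ok
$ boxtree.jot p='/cuzojo/su' c='nida'
= ToolError: no parent
$ boxtree.jot p='/prufodi/jebre/bust_im' c='buwo'
= overwrote


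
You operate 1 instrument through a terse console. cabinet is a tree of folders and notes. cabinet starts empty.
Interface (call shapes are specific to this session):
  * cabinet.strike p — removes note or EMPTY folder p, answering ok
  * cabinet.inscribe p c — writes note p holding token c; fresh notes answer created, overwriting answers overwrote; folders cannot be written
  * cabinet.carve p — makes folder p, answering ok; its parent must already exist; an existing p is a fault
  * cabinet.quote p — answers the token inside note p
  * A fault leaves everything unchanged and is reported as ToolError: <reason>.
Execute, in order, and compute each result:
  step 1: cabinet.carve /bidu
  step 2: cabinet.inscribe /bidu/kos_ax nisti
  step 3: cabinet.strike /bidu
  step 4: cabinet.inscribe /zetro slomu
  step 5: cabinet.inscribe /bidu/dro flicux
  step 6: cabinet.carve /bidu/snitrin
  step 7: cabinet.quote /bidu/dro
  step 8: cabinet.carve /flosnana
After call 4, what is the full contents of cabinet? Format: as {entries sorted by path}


Answer: {bidu/, bidu/kos_ax=nisti, zetro=slomu}

Derivation:
>>> cabinet.carve /bidu
:: ok
>>> cabinet.inscribe /bidu/kos_ax nisti
:: created
>>> cabinet.strike /bidu
:: ToolError: not empty
>>> cabinet.inscribe /zetro slomu
:: created
>>> cabinet.inscribe /bidu/dro flicux
:: created
>>> cabinet.carve /bidu/snitrin
:: ok
>>> cabinet.quote /bidu/dro
:: flicux
>>> cabinet.carve /flosnana
:: ok


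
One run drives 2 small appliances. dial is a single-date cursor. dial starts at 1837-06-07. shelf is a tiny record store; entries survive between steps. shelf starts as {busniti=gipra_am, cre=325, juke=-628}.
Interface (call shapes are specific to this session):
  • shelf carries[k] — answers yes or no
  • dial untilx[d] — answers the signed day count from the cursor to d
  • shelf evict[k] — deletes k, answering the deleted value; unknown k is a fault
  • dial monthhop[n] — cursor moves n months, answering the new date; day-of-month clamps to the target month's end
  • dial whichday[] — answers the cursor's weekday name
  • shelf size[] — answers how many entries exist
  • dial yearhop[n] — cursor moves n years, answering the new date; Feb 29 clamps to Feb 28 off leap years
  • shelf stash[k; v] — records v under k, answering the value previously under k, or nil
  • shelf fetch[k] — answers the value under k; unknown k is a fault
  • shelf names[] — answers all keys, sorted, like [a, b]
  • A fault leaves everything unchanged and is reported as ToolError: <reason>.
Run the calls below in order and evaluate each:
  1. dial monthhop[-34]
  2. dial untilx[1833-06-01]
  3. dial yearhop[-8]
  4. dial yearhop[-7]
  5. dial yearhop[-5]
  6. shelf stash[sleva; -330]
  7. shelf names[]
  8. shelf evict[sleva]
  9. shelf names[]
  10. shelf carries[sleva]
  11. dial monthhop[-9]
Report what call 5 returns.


% dial monthhop n→-34
:: 1834-08-07
% dial untilx d→1833-06-01
:: -432
% dial yearhop n→-8
:: 1826-08-07
% dial yearhop n→-7
:: 1819-08-07
% dial yearhop n→-5
:: 1814-08-07
% shelf stash k→sleva v→-330
:: nil
% shelf names
:: [busniti, cre, juke, sleva]
% shelf evict k→sleva
:: -330
% shelf names
:: [busniti, cre, juke]
% shelf carries k→sleva
:: no
% dial monthhop n→-9
:: 1813-11-07

Answer: 1814-08-07


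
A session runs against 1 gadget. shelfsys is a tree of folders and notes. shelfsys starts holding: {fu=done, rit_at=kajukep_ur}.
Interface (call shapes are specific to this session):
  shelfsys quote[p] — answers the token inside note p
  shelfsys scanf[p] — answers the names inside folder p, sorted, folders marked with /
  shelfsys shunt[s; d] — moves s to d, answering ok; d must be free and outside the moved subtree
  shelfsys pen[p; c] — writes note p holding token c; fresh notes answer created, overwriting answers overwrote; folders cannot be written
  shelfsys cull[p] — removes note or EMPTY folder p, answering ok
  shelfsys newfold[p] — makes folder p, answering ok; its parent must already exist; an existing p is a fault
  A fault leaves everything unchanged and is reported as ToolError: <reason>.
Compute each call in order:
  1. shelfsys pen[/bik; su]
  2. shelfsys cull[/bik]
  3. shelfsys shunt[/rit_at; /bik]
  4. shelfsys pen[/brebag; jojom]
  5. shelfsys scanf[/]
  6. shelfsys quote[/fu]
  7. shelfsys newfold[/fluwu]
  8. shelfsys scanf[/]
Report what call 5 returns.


Act: shelfsys pen[p='/bik'; c='su']
Obs: created
Act: shelfsys cull[p='/bik']
Obs: ok
Act: shelfsys shunt[s='/rit_at'; d='/bik']
Obs: ok
Act: shelfsys pen[p='/brebag'; c='jojom']
Obs: created
Act: shelfsys scanf[p='/']
Obs: [bik, brebag, fu]
Act: shelfsys quote[p='/fu']
Obs: done
Act: shelfsys newfold[p='/fluwu']
Obs: ok
Act: shelfsys scanf[p='/']
Obs: [bik, brebag, fluwu/, fu]

Answer: [bik, brebag, fu]
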